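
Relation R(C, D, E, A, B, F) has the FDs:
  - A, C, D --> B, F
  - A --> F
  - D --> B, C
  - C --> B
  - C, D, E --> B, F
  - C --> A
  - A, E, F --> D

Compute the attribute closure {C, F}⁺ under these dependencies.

Start with {C, F}.
C --> B applies; add {B} → now {B, C, F}.
C --> A applies; add {A} → now {A, B, C, F}.
No further FD applies.

{A, B, C, F}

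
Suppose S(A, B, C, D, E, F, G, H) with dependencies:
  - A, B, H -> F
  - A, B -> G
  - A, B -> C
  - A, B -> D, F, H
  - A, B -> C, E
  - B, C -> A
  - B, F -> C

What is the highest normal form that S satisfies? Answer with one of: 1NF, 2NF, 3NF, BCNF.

Candidate keys: {A, B}, {B, C}, {B, F}. Prime attributes: {A, B, C, F}.
The left-hand side of every FD is a superkey, so BCNF is satisfied.

BCNF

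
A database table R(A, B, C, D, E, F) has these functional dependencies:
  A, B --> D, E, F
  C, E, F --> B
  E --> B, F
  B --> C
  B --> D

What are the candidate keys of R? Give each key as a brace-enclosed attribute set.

{A} never appears on the right of any FD, so every key must include it.
{A, B} is a candidate key since {A, B}⁺ = {A, B, C, D, E, F} covers every attribute.
{A, E} is a candidate key since {A, E}⁺ = {A, B, C, D, E, F} covers every attribute.
No proper subset of any of these is a key, and no other minimal superkey exists.

{A, B}, {A, E}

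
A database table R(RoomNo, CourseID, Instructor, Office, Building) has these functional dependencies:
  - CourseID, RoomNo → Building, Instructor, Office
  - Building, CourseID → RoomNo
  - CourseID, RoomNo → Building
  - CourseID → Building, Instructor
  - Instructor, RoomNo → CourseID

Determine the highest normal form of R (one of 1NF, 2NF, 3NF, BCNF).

BCNF

Candidate keys: {CourseID}, {Instructor, RoomNo}. Prime attributes: {CourseID, Instructor, RoomNo}.
The left-hand side of every FD is a superkey, so BCNF is satisfied.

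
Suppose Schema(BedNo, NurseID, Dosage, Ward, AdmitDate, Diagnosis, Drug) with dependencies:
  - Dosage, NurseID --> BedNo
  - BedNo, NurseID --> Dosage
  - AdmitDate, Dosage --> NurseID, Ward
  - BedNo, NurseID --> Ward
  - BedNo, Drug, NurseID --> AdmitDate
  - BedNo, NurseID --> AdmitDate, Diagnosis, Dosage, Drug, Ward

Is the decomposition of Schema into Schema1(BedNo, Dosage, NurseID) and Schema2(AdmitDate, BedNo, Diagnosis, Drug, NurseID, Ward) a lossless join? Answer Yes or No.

Yes

The shared attributes are {BedNo, NurseID} and {BedNo, NurseID}⁺ = {AdmitDate, BedNo, Diagnosis, Dosage, Drug, NurseID, Ward}.
This includes all of Schema1, so the common attributes are a superkey of Schema1 — the join is lossless.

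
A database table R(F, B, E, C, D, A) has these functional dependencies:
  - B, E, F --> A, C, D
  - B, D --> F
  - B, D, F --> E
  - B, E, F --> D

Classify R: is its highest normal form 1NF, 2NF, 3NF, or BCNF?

Candidate keys: {B, D}, {B, E, F}. Prime attributes: {B, D, E, F}.
The left-hand side of every FD is a superkey, so BCNF is satisfied.

BCNF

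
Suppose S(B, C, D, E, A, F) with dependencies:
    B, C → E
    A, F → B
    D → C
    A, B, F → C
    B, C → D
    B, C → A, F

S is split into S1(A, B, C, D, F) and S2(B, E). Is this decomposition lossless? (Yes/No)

No

Common attributes: {B}; their closure is {B}.
S1 ⊄ {B} and S2 ⊄ {B}, so the split is lossy.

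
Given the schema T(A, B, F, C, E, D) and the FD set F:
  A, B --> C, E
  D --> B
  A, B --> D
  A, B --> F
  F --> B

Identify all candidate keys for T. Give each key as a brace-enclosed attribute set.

No FD produces {A}, so it must be in every candidate key.
Closure of {A, B} is {A, B, C, D, E, F}, the whole schema; {A, B} is a candidate key.
Closure of {A, D} is {A, B, C, D, E, F}, the whole schema; {A, D} is a candidate key.
Closure of {A, F} is {A, B, C, D, E, F}, the whole schema; {A, F} is a candidate key.
No proper subset of any of these is a key, and no other minimal superkey exists.

{A, B}, {A, D}, {A, F}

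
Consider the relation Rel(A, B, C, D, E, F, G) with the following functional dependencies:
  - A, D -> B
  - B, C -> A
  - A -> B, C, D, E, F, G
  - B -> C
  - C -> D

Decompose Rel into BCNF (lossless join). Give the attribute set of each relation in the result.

Candidate keys of the original relation: {A}, {B}.
{A, B, C, D, E, F, G}: {C} determines {C, D} here but is not a superkey — split on C -> D, giving {C, D} and {A, B, C, E, F, G}.
{C, D}: every determinant is a superkey — BCNF.
{A, B, C, E, F, G}: every determinant is a superkey — BCNF.

{A, B, C, E, F, G}; {C, D}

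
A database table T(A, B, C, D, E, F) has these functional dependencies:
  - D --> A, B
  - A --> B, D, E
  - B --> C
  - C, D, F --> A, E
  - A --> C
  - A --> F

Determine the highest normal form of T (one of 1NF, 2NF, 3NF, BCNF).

Candidate keys: {A}, {D}. Prime attributes: {A, D}.
For B --> C we have {B}⁺ = {B, C}; {B} is not a superkey, so BCNF fails.
B --> C determines the non-prime attribute {C} from a non-superkey — 3NF is violated.
Every candidate key is a single attribute, so no partial dependency is possible; 2NF holds.

2NF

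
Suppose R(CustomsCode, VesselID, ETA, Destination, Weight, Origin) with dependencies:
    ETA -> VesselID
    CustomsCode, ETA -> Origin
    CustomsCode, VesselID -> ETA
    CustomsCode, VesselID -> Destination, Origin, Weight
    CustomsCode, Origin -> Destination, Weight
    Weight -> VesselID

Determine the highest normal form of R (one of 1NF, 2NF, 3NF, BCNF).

3NF

Candidate keys: {CustomsCode, ETA}, {CustomsCode, Origin}, {CustomsCode, VesselID}, {CustomsCode, Weight}. Prime attributes: {CustomsCode, ETA, Origin, VesselID, Weight}.
For ETA -> VesselID we have {ETA}⁺ = {ETA, VesselID}; {ETA} is not a superkey, so BCNF fails.
Since {VesselID} ⊆ prime attributes and every other non-superkey FD also has a prime right side, the schema is in 3NF.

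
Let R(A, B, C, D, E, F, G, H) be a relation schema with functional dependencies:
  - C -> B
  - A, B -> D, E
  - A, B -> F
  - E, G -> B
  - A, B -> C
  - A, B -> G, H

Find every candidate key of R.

{A, B}, {A, C}, {A, E, G}

{A} never appears on the right of any FD, so every key must include it.
{A, B}⁺ = {A, B, C, D, E, F, G, H} — all of the relation — so {A, B} is a candidate key.
{A, C}⁺ = {A, B, C, D, E, F, G, H} — all of the relation — so {A, C} is a candidate key.
{A, E, G}⁺ = {A, B, C, D, E, F, G, H} — all of the relation — so {A, E, G} is a candidate key.
These are minimal and exhaustive — every other superkey contains one of them.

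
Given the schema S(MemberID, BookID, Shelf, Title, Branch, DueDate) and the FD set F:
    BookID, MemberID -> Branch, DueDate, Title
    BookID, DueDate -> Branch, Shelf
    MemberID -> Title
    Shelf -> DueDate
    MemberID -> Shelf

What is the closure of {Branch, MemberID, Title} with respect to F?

Start with {Branch, MemberID, Title}.
MemberID -> Shelf applies; add {Shelf} → now {Branch, MemberID, Shelf, Title}.
Shelf -> DueDate applies; add {DueDate} → now {Branch, DueDate, MemberID, Shelf, Title}.
No further FD applies.

{Branch, DueDate, MemberID, Shelf, Title}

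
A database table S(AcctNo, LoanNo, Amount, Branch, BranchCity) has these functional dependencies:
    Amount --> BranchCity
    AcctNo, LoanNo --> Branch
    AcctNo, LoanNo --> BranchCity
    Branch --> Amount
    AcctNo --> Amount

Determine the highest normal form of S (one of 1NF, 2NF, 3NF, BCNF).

1NF

Candidate key: {AcctNo, LoanNo}. Prime attributes: {AcctNo, LoanNo}.
Amount --> BranchCity breaks BCNF: {Amount}⁺ = {Amount, BranchCity}, so {Amount} is not a superkey.
Amount --> BranchCity determines the non-prime attribute {BranchCity} from a non-superkey — 3NF is violated.
The proper key subset {AcctNo} of {AcctNo, LoanNo} determines non-prime {Amount, BranchCity}, so the relation is not even in 2NF.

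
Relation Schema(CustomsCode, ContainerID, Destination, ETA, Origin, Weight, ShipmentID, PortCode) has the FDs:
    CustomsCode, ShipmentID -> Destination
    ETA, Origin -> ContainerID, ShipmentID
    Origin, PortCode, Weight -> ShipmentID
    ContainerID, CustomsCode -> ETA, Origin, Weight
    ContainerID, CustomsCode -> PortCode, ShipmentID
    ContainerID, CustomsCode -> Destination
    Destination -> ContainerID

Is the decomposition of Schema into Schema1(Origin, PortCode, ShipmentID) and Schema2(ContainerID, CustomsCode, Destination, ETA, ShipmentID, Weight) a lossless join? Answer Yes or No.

No

The shared attributes are {ShipmentID} and {ShipmentID}⁺ = {ShipmentID}.
Schema1 ⊄ {ShipmentID} and Schema2 ⊄ {ShipmentID}, so the split is lossy.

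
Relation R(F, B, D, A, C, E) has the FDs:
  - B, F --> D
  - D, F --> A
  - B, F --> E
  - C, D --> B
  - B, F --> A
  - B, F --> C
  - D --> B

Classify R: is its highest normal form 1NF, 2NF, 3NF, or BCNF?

Candidate keys: {B, F}, {D, F}. Prime attributes: {B, D, F}.
C, D --> B: {C, D}⁺ = {B, C, D}, which is not all of the attributes, so the left side is not a superkey — BCNF is violated.
Its right-hand attributes {B} are all prime, as are those of every other non-superkey FD — the relation is in 3NF.

3NF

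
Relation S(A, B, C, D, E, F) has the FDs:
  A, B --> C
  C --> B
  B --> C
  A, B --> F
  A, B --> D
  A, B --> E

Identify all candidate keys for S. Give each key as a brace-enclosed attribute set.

{A, B}, {A, C}

No FD produces {A}, so it must be in every candidate key.
{A, B} is a candidate key since {A, B}⁺ = {A, B, C, D, E, F} covers every attribute.
{A, C} is a candidate key since {A, C}⁺ = {A, B, C, D, E, F} covers every attribute.
These are minimal and exhaustive — every other superkey contains one of them.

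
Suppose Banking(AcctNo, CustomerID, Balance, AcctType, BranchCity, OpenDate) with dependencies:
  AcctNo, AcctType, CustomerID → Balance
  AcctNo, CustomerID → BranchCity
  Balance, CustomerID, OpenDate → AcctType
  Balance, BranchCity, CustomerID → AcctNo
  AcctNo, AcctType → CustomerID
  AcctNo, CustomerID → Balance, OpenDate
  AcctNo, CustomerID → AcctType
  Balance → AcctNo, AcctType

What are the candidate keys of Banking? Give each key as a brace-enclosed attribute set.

Closure of {Balance} is {AcctNo, AcctType, Balance, BranchCity, CustomerID, OpenDate}, the whole schema; {Balance} is a candidate key.
Closure of {AcctNo, AcctType} is {AcctNo, AcctType, Balance, BranchCity, CustomerID, OpenDate}, the whole schema; {AcctNo, AcctType} is a candidate key.
Closure of {AcctNo, CustomerID} is {AcctNo, AcctType, Balance, BranchCity, CustomerID, OpenDate}, the whole schema; {AcctNo, CustomerID} is a candidate key.
No proper subset of any of these is a key, and no other minimal superkey exists.

{AcctNo, AcctType}, {AcctNo, CustomerID}, {Balance}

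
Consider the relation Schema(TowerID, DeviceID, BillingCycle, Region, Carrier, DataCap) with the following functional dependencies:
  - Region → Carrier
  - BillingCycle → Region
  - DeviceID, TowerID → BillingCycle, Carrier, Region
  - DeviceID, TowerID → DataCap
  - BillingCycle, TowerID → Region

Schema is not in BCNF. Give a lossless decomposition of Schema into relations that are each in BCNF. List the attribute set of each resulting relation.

Candidate key of the original relation: {DeviceID, TowerID}.
In {BillingCycle, Carrier, DataCap, DeviceID, Region, TowerID}, {Region} is not a superkey ({Region}⁺ restricted to this set is {Carrier, Region}), so split on Region → Carrier into {Carrier, Region} and {BillingCycle, DataCap, DeviceID, Region, TowerID}.
{Carrier, Region} has no BCNF violation.
In {BillingCycle, DataCap, DeviceID, Region, TowerID}, {BillingCycle} is not a superkey ({BillingCycle}⁺ restricted to this set is {BillingCycle, Region}), so split on BillingCycle → Region into {BillingCycle, Region} and {BillingCycle, DataCap, DeviceID, TowerID}.
{BillingCycle, Region} has no BCNF violation.
{BillingCycle, DataCap, DeviceID, TowerID} has no BCNF violation.

{BillingCycle, DataCap, DeviceID, TowerID}; {BillingCycle, Region}; {Carrier, Region}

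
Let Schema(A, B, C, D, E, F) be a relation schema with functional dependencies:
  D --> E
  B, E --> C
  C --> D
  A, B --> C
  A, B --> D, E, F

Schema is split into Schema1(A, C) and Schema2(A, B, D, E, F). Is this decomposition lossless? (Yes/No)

No

Common attributes: {A}; their closure is {A}.
Neither Schema1 nor Schema2 is contained in that closure, so the decomposition is lossy.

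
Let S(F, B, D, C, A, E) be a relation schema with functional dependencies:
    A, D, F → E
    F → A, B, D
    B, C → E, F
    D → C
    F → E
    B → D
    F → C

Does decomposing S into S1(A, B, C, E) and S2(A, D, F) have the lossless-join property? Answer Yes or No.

No

The shared attributes are {A} and {A}⁺ = {A}.
The closure covers neither S1 nor S2 entirely; the join is not lossless.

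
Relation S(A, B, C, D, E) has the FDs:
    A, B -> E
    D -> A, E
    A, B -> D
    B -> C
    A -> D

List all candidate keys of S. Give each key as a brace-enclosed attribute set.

Attributes never on any right-hand side: {B} — every candidate key must contain it.
{A, B}⁺ = {A, B, C, D, E} — all of the relation — so {A, B} is a candidate key.
{B, D}⁺ = {A, B, C, D, E} — all of the relation — so {B, D} is a candidate key.
These are minimal and exhaustive — every other superkey contains one of them.

{A, B}, {B, D}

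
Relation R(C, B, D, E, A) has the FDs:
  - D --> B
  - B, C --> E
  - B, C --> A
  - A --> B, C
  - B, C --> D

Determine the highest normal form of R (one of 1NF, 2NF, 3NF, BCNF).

3NF

Candidate keys: {A}, {B, C}, {C, D}. Prime attributes: {A, B, C, D}.
D --> B breaks BCNF: {D}⁺ = {B, D}, so {D} is not a superkey.
Since {B} ⊆ prime attributes and every other non-superkey FD also has a prime right side, the schema is in 3NF.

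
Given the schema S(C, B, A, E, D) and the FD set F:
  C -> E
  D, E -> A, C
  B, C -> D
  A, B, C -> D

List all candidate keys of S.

No FD produces {B}, so it must be in every candidate key.
Closure of {B, C} is {A, B, C, D, E}, the whole schema; {B, C} is a candidate key.
Closure of {B, D, E} is {A, B, C, D, E}, the whole schema; {B, D, E} is a candidate key.
These are minimal and exhaustive — every other superkey contains one of them.

{B, C}, {B, D, E}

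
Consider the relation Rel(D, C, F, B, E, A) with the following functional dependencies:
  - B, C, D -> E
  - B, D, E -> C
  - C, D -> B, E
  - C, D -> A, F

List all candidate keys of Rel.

No FD produces {D}, so it must be in every candidate key.
Closure of {C, D} is {A, B, C, D, E, F}, the whole schema; {C, D} is a candidate key.
Closure of {B, D, E} is {A, B, C, D, E, F}, the whole schema; {B, D, E} is a candidate key.
No proper subset of any of these is a key, and no other minimal superkey exists.

{B, D, E}, {C, D}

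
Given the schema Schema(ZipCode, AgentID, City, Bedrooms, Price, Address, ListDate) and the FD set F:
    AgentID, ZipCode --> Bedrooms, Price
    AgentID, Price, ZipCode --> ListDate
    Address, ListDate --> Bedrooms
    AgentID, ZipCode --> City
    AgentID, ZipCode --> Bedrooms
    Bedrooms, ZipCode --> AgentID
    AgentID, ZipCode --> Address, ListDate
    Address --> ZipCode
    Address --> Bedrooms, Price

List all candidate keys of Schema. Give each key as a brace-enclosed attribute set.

{Address}, {AgentID, ZipCode}, {Bedrooms, ZipCode}

{Address}⁺ = {Address, AgentID, Bedrooms, City, ListDate, Price, ZipCode}, which is every attribute, so {Address} is a candidate key.
{AgentID, ZipCode}⁺ = {Address, AgentID, Bedrooms, City, ListDate, Price, ZipCode}, which is every attribute, so {AgentID, ZipCode} is a candidate key.
{Bedrooms, ZipCode}⁺ = {Address, AgentID, Bedrooms, City, ListDate, Price, ZipCode}, which is every attribute, so {Bedrooms, ZipCode} is a candidate key.
No proper subset of any of these is a key, and no other minimal superkey exists.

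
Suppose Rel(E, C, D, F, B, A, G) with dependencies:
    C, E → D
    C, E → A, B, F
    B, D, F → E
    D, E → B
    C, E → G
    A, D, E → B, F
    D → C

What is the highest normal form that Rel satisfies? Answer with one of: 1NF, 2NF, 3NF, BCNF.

3NF

Candidate keys: {B, D, F}, {C, E}, {D, E}. Prime attributes: {B, C, D, E, F}.
D → C breaks BCNF: {D}⁺ = {C, D}, so {D} is not a superkey.
Since {C} ⊆ prime attributes and every other non-superkey FD also has a prime right side, the schema is in 3NF.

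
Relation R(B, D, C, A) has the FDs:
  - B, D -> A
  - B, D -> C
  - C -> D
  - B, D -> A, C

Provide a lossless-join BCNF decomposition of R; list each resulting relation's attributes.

Candidate keys of the original relation: {B, C}, {B, D}.
Within {A, B, C, D}: {C}⁺ ∩ {A, B, C, D} = {C, D}, not the whole set, so C -> D violates BCNF; decompose into {C, D} and {A, B, C}.
{C, D} has no BCNF violation.
{A, B, C} has no BCNF violation.

{A, B, C}; {C, D}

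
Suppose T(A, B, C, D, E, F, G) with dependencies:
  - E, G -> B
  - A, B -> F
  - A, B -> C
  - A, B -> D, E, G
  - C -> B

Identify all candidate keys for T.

Attributes never on any right-hand side: {A} — every candidate key must contain it.
Closure of {A, B} is {A, B, C, D, E, F, G}, the whole schema; {A, B} is a candidate key.
Closure of {A, C} is {A, B, C, D, E, F, G}, the whole schema; {A, C} is a candidate key.
Closure of {A, E, G} is {A, B, C, D, E, F, G}, the whole schema; {A, E, G} is a candidate key.
Any other superkey properly contains one of these, so there are no further candidate keys.

{A, B}, {A, C}, {A, E, G}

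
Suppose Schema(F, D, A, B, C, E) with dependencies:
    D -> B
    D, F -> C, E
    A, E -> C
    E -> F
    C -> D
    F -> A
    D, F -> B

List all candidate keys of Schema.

{C, F}, {D, F}, {E}

{E} is a candidate key since {E}⁺ = {A, B, C, D, E, F} covers every attribute.
{C, F} is a candidate key since {C, F}⁺ = {A, B, C, D, E, F} covers every attribute.
{D, F} is a candidate key since {D, F}⁺ = {A, B, C, D, E, F} covers every attribute.
These are minimal and exhaustive — every other superkey contains one of them.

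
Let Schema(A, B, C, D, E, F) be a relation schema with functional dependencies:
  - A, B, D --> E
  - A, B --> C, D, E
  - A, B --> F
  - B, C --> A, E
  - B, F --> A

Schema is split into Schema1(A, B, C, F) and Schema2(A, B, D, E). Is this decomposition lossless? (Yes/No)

Yes

Common attributes: {A, B}; their closure is {A, B, C, D, E, F}.
This includes all of Schema1, so the common attributes are a superkey of Schema1 — the join is lossless.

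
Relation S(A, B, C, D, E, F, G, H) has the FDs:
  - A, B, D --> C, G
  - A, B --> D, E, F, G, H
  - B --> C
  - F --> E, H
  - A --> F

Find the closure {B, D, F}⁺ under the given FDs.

Start with {B, D, F}.
B --> C applies; add {C} → now {B, C, D, F}.
F --> E, H applies; add {E, H} → now {B, C, D, E, F, H}.
No further FD applies.

{B, C, D, E, F, H}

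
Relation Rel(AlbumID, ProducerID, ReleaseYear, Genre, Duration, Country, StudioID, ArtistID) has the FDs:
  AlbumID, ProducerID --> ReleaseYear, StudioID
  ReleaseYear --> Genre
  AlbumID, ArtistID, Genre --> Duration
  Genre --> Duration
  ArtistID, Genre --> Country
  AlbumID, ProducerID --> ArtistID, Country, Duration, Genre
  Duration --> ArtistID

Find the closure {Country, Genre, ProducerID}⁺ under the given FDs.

Start with {Country, Genre, ProducerID}.
Genre --> Duration applies; add {Duration} → now {Country, Duration, Genre, ProducerID}.
Duration --> ArtistID applies; add {ArtistID} → now {ArtistID, Country, Duration, Genre, ProducerID}.
No further FD applies.

{ArtistID, Country, Duration, Genre, ProducerID}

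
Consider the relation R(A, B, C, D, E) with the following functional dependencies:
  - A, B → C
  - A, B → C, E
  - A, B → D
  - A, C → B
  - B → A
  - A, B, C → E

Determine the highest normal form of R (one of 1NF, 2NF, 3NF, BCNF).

Candidate keys: {A, C}, {B}. Prime attributes: {A, B, C}.
Every FD has a superkey on the left, so the relation is in BCNF.

BCNF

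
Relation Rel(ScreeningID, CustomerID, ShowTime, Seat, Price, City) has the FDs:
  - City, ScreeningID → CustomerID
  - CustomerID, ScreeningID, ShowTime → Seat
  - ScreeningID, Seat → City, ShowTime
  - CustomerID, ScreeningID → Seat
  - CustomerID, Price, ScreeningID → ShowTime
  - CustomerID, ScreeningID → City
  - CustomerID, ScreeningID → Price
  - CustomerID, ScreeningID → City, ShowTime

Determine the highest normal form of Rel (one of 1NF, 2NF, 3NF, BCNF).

Candidate keys: {City, ScreeningID}, {CustomerID, ScreeningID}, {ScreeningID, Seat}. Prime attributes: {City, CustomerID, ScreeningID, Seat}.
Every FD has a superkey on the left, so the relation is in BCNF.

BCNF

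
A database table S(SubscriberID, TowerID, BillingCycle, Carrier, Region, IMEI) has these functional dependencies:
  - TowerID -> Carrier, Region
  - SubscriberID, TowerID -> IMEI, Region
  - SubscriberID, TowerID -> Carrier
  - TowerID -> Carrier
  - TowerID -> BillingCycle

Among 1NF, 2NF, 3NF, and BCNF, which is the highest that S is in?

Candidate key: {SubscriberID, TowerID}. Prime attributes: {SubscriberID, TowerID}.
For TowerID -> Carrier, Region we have {TowerID}⁺ = {BillingCycle, Carrier, Region, TowerID}; {TowerID} is not a superkey, so BCNF fails.
TowerID -> Carrier, Region has non-prime {Carrier, Region} on the right and a non-superkey on the left, so 3NF fails.
Since {TowerID} ⊂ {SubscriberID, TowerID} and {TowerID}⁺ ⊇ {BillingCycle, Carrier, Region} with {BillingCycle, Carrier, Region} non-prime, there is a partial dependency; 2NF fails.

1NF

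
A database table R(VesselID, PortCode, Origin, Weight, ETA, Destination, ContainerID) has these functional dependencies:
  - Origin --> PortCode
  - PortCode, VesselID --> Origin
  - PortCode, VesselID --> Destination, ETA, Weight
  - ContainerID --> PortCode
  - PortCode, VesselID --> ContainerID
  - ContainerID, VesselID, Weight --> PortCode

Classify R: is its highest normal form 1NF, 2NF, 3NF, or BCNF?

Candidate keys: {ContainerID, VesselID}, {Origin, VesselID}, {PortCode, VesselID}. Prime attributes: {ContainerID, Origin, PortCode, VesselID}.
For Origin --> PortCode we have {Origin}⁺ = {Origin, PortCode}; {Origin} is not a superkey, so BCNF fails.
But every attribute on its right side ({PortCode}) is prime, and the same holds for every other non-superkey FD, so 3NF still holds.

3NF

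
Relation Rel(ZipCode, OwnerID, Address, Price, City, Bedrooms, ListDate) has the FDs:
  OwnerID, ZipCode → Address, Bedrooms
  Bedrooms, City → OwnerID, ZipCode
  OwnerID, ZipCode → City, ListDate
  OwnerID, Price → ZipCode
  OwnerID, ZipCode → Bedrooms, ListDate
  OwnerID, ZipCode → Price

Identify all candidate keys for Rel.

{Bedrooms, City}, {OwnerID, Price}, {OwnerID, ZipCode}

{Bedrooms, City}⁺ = {Address, Bedrooms, City, ListDate, OwnerID, Price, ZipCode}, which is every attribute, so {Bedrooms, City} is a candidate key.
{OwnerID, Price}⁺ = {Address, Bedrooms, City, ListDate, OwnerID, Price, ZipCode}, which is every attribute, so {OwnerID, Price} is a candidate key.
{OwnerID, ZipCode}⁺ = {Address, Bedrooms, City, ListDate, OwnerID, Price, ZipCode}, which is every attribute, so {OwnerID, ZipCode} is a candidate key.
No proper subset of any of these is a key, and no other minimal superkey exists.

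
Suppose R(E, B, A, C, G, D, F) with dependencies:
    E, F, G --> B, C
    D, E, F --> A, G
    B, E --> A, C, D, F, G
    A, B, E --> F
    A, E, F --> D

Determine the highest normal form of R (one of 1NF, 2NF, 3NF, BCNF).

Candidate keys: {A, E, F}, {B, E}, {D, E, F}, {E, F, G}. Prime attributes: {A, B, D, E, F, G}.
Every FD has a superkey on the left, so the relation is in BCNF.

BCNF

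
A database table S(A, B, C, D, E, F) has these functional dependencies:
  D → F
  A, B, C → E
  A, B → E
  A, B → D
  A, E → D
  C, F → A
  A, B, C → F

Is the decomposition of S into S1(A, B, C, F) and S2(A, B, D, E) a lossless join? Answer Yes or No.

Yes

Common attributes: {A, B}; their closure is {A, B, D, E, F}.
This includes all of S2, so the common attributes are a superkey of S2 — the join is lossless.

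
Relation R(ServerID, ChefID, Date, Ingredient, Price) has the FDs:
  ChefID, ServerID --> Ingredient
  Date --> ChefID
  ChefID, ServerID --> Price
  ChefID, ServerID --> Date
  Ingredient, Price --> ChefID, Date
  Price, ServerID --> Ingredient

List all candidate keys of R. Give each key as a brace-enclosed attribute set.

{ServerID} never appears on the right of any FD, so every key must include it.
{ChefID, ServerID} is a candidate key since {ChefID, ServerID}⁺ = {ChefID, Date, Ingredient, Price, ServerID} covers every attribute.
{Date, ServerID} is a candidate key since {Date, ServerID}⁺ = {ChefID, Date, Ingredient, Price, ServerID} covers every attribute.
{Price, ServerID} is a candidate key since {Price, ServerID}⁺ = {ChefID, Date, Ingredient, Price, ServerID} covers every attribute.
No proper subset of any of these is a key, and no other minimal superkey exists.

{ChefID, ServerID}, {Date, ServerID}, {Price, ServerID}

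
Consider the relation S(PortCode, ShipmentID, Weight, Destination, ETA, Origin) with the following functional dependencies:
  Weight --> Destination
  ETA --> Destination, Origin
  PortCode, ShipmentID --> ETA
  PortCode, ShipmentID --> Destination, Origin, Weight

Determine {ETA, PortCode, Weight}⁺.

Start with {ETA, PortCode, Weight}.
Weight --> Destination applies; add {Destination} → now {Destination, ETA, PortCode, Weight}.
ETA --> Destination, Origin applies; add {Origin} → now {Destination, ETA, Origin, PortCode, Weight}.
No further FD applies.

{Destination, ETA, Origin, PortCode, Weight}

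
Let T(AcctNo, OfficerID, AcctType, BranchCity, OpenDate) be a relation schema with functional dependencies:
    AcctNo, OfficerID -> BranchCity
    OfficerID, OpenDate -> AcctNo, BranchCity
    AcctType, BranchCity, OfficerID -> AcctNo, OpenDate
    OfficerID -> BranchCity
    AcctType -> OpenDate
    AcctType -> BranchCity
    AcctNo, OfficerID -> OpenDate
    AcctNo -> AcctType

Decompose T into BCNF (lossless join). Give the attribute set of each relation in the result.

Candidate keys of the original relation: {AcctNo, OfficerID}, {AcctType, OfficerID}, {OfficerID, OpenDate}.
{AcctNo, AcctType, BranchCity, OfficerID, OpenDate}: {OfficerID} determines {BranchCity, OfficerID} here but is not a superkey — split on OfficerID -> BranchCity, giving {BranchCity, OfficerID} and {AcctNo, AcctType, OfficerID, OpenDate}.
{BranchCity, OfficerID}: every determinant is a superkey — BCNF.
{AcctNo, AcctType, OfficerID, OpenDate}: {AcctType} determines {AcctType, OpenDate} here but is not a superkey — split on AcctType -> OpenDate, giving {AcctType, OpenDate} and {AcctNo, AcctType, OfficerID}.
{AcctType, OpenDate}: every determinant is a superkey — BCNF.
{AcctNo, AcctType, OfficerID}: {AcctNo} determines {AcctNo, AcctType} here but is not a superkey — split on AcctNo -> AcctType, giving {AcctNo, AcctType} and {AcctNo, OfficerID}.
{AcctNo, AcctType}: every determinant is a superkey — BCNF.
{AcctNo, OfficerID}: every determinant is a superkey — BCNF.

{AcctNo, AcctType}; {AcctNo, OfficerID}; {AcctType, OpenDate}; {BranchCity, OfficerID}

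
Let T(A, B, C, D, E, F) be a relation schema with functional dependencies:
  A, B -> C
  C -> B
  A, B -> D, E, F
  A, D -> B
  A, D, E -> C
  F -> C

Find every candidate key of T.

{A} never appears on the right of any FD, so every key must include it.
{A, B}⁺ = {A, B, C, D, E, F}, which is every attribute, so {A, B} is a candidate key.
{A, C}⁺ = {A, B, C, D, E, F}, which is every attribute, so {A, C} is a candidate key.
{A, D}⁺ = {A, B, C, D, E, F}, which is every attribute, so {A, D} is a candidate key.
{A, F}⁺ = {A, B, C, D, E, F}, which is every attribute, so {A, F} is a candidate key.
No proper subset of any of these is a key, and no other minimal superkey exists.

{A, B}, {A, C}, {A, D}, {A, F}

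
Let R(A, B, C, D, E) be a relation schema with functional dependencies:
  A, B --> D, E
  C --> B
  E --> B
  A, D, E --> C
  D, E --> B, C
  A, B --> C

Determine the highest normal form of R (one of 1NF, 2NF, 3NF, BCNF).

Candidate keys: {A, B}, {A, C}, {A, E}. Prime attributes: {A, B, C, E}.
For C --> B we have {C}⁺ = {B, C}; {C} is not a superkey, so BCNF fails.
Its right-hand attributes {B} are all prime, as are those of every other non-superkey FD — the relation is in 3NF.

3NF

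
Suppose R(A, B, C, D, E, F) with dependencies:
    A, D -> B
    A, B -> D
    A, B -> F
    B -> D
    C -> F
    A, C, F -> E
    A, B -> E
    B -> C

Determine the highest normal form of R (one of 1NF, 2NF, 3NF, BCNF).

Candidate keys: {A, B}, {A, D}. Prime attributes: {A, B, D}.
B -> D: {B}⁺ = {B, C, D, F}, which is not all of the attributes, so the left side is not a superkey — BCNF is violated.
C -> F has non-prime {F} on the right and a non-superkey on the left, so 3NF fails.
{B} is a proper subset of the key {A, B}, and {B}⁺ contains the non-prime attributes {C, F} — a partial dependency, so 2NF is violated.

1NF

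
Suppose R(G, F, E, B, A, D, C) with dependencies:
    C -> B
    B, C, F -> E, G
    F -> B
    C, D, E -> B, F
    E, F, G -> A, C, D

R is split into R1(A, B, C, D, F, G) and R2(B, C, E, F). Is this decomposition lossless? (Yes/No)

R1 ∩ R2 = {B, C, F}; its closure under F is {A, B, C, D, E, F, G}.
R1 is contained in that closure, so R1 ∩ R2 -> R1 holds and the join is lossless.

Yes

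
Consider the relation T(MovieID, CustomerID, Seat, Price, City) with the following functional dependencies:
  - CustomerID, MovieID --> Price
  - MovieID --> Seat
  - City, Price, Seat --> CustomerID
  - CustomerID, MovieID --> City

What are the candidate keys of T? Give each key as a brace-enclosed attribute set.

{MovieID} never appears on the right of any FD, so every key must include it.
Closure of {CustomerID, MovieID} is {City, CustomerID, MovieID, Price, Seat}, the whole schema; {CustomerID, MovieID} is a candidate key.
Closure of {City, MovieID, Price} is {City, CustomerID, MovieID, Price, Seat}, the whole schema; {City, MovieID, Price} is a candidate key.
These are minimal and exhaustive — every other superkey contains one of them.

{City, MovieID, Price}, {CustomerID, MovieID}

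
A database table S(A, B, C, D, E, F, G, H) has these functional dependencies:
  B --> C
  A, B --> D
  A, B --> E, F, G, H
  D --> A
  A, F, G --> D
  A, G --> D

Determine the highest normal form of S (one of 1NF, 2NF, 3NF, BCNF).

Candidate keys: {A, B}, {B, D}. Prime attributes: {A, B, D}.
B --> C breaks BCNF: {B}⁺ = {B, C}, so {B} is not a superkey.
Because {C} is non-prime and the left side of B --> C is not a superkey, the relation is not in 3NF.
The proper key subset {B} of {A, B} determines non-prime {C}, so the relation is not even in 2NF.

1NF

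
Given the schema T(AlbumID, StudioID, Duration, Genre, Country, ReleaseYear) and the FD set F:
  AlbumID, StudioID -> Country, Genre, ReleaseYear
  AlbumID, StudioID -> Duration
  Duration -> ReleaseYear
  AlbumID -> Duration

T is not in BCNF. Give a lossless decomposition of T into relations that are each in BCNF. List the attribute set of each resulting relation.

Candidate key of the original relation: {AlbumID, StudioID}.
{AlbumID, Country, Duration, Genre, ReleaseYear, StudioID}: {Duration} determines {Duration, ReleaseYear} here but is not a superkey — split on Duration -> ReleaseYear, giving {Duration, ReleaseYear} and {AlbumID, Country, Duration, Genre, StudioID}.
{Duration, ReleaseYear} has no BCNF violation.
{AlbumID, Country, Duration, Genre, StudioID}: {AlbumID} determines {AlbumID, Duration} here but is not a superkey — split on AlbumID -> Duration, giving {AlbumID, Duration} and {AlbumID, Country, Genre, StudioID}.
{AlbumID, Duration} has no BCNF violation.
{AlbumID, Country, Genre, StudioID} has no BCNF violation.

{AlbumID, Country, Genre, StudioID}; {AlbumID, Duration}; {Duration, ReleaseYear}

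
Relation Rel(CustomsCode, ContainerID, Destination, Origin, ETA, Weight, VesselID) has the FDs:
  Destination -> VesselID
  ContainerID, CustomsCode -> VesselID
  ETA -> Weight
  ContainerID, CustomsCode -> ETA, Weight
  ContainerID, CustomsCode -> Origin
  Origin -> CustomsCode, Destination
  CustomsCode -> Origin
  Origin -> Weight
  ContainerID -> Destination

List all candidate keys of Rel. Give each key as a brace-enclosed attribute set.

{ContainerID, CustomsCode}, {ContainerID, Origin}

{ContainerID} never appears on the right of any FD, so every key must include it.
{ContainerID, CustomsCode}⁺ = {ContainerID, CustomsCode, Destination, ETA, Origin, VesselID, Weight} — all of the relation — so {ContainerID, CustomsCode} is a candidate key.
{ContainerID, Origin}⁺ = {ContainerID, CustomsCode, Destination, ETA, Origin, VesselID, Weight} — all of the relation — so {ContainerID, Origin} is a candidate key.
These are minimal and exhaustive — every other superkey contains one of them.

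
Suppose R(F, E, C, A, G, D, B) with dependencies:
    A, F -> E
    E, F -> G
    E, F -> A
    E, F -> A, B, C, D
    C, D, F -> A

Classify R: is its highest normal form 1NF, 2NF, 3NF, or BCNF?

Candidate keys: {A, F}, {C, D, F}, {E, F}. Prime attributes: {A, C, D, E, F}.
Each dependency's left side is a superkey — BCNF holds.

BCNF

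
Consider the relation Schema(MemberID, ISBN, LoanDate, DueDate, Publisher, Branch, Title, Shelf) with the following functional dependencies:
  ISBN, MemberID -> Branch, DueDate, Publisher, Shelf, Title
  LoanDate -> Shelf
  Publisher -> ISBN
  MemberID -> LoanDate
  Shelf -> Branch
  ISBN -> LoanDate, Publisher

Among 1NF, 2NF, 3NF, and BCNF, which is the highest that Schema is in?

Candidate keys: {ISBN, MemberID}, {MemberID, Publisher}. Prime attributes: {ISBN, MemberID, Publisher}.
LoanDate -> Shelf: {LoanDate}⁺ = {Branch, LoanDate, Shelf}, which is not all of the attributes, so the left side is not a superkey — BCNF is violated.
Because {Shelf} is non-prime and the left side of LoanDate -> Shelf is not a superkey, the relation is not in 3NF.
The proper key subset {ISBN} of {ISBN, MemberID} determines non-prime {Branch, LoanDate, Shelf}, so the relation is not even in 2NF.

1NF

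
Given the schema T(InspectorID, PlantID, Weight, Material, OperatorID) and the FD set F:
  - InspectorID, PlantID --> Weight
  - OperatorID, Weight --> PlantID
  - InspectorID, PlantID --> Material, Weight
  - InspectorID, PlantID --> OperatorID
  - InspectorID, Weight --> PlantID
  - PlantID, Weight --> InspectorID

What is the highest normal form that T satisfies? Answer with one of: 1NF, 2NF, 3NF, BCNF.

Candidate keys: {InspectorID, PlantID}, {InspectorID, Weight}, {OperatorID, Weight}, {PlantID, Weight}. Prime attributes: {InspectorID, OperatorID, PlantID, Weight}.
Each dependency's left side is a superkey — BCNF holds.

BCNF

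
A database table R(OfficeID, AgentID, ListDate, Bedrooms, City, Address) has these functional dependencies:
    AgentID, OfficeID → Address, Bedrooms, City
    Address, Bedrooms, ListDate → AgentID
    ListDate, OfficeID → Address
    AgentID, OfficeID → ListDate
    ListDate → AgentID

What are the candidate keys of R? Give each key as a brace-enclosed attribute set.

{OfficeID} never appears on the right of any FD, so every key must include it.
{AgentID, OfficeID}⁺ = {Address, AgentID, Bedrooms, City, ListDate, OfficeID} — all of the relation — so {AgentID, OfficeID} is a candidate key.
{ListDate, OfficeID}⁺ = {Address, AgentID, Bedrooms, City, ListDate, OfficeID} — all of the relation — so {ListDate, OfficeID} is a candidate key.
These are minimal and exhaustive — every other superkey contains one of them.

{AgentID, OfficeID}, {ListDate, OfficeID}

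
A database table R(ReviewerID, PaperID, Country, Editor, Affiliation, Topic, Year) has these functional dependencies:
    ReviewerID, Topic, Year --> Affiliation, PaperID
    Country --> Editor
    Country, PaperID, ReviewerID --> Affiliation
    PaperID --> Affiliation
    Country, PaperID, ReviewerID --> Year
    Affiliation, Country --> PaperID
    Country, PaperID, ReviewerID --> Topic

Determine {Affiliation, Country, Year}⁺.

Start with {Affiliation, Country, Year}.
Country --> Editor applies; add {Editor} → now {Affiliation, Country, Editor, Year}.
Affiliation, Country --> PaperID applies; add {PaperID} → now {Affiliation, Country, Editor, PaperID, Year}.
No further FD applies.

{Affiliation, Country, Editor, PaperID, Year}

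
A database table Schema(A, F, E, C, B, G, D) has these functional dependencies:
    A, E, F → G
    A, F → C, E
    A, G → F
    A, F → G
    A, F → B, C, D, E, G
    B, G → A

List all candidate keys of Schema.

{A, F}, {A, G}, {B, G}

{A, F} is a candidate key since {A, F}⁺ = {A, B, C, D, E, F, G} covers every attribute.
{A, G} is a candidate key since {A, G}⁺ = {A, B, C, D, E, F, G} covers every attribute.
{B, G} is a candidate key since {B, G}⁺ = {A, B, C, D, E, F, G} covers every attribute.
Any other superkey properly contains one of these, so there are no further candidate keys.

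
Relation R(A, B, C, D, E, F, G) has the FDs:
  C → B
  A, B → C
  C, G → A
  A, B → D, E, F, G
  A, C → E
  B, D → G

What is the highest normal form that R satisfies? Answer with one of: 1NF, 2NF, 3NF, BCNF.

Candidate keys: {A, B}, {A, C}, {C, D}, {C, G}. Prime attributes: {A, B, C, D, G}.
C → B: {C}⁺ = {B, C}, which is not all of the attributes, so the left side is not a superkey — BCNF is violated.
Since {B} ⊆ prime attributes and every other non-superkey FD also has a prime right side, the schema is in 3NF.

3NF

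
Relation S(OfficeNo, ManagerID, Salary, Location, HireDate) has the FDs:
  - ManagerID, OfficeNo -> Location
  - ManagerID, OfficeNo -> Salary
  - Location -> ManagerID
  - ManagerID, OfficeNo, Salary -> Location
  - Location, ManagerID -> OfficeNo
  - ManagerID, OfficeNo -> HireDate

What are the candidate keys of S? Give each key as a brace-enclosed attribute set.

{Location}, {ManagerID, OfficeNo}

{Location}⁺ = {HireDate, Location, ManagerID, OfficeNo, Salary}, which is every attribute, so {Location} is a candidate key.
{ManagerID, OfficeNo}⁺ = {HireDate, Location, ManagerID, OfficeNo, Salary}, which is every attribute, so {ManagerID, OfficeNo} is a candidate key.
No proper subset of any of these is a key, and no other minimal superkey exists.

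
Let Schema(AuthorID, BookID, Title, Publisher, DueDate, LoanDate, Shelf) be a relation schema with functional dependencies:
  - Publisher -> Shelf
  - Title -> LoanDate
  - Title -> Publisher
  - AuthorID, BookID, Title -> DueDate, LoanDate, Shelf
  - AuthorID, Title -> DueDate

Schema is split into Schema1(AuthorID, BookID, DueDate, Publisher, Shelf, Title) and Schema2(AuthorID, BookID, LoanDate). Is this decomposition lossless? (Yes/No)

No

The shared attributes are {AuthorID, BookID} and {AuthorID, BookID}⁺ = {AuthorID, BookID}.
Schema1 ⊄ {AuthorID, BookID} and Schema2 ⊄ {AuthorID, BookID}, so the split is lossy.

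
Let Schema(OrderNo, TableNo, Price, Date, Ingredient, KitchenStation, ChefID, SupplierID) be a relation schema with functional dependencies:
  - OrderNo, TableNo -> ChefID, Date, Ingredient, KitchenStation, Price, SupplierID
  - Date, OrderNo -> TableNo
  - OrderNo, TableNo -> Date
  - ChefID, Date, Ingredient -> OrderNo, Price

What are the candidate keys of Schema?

{ChefID, Date, Ingredient}, {Date, OrderNo}, {OrderNo, TableNo}

Closure of {Date, OrderNo} is {ChefID, Date, Ingredient, KitchenStation, OrderNo, Price, SupplierID, TableNo}, the whole schema; {Date, OrderNo} is a candidate key.
Closure of {OrderNo, TableNo} is {ChefID, Date, Ingredient, KitchenStation, OrderNo, Price, SupplierID, TableNo}, the whole schema; {OrderNo, TableNo} is a candidate key.
Closure of {ChefID, Date, Ingredient} is {ChefID, Date, Ingredient, KitchenStation, OrderNo, Price, SupplierID, TableNo}, the whole schema; {ChefID, Date, Ingredient} is a candidate key.
No proper subset of any of these is a key, and no other minimal superkey exists.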